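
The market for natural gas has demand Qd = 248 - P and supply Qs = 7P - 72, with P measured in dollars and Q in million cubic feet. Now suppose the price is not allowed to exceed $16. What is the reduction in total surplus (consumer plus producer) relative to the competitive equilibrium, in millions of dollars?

Equilibrium: 248 - P = 7P - 72, so 320 = 8P and P* = 40, Q* = 208.
The ceiling of 16 is below the equilibrium price 40, so it binds.
At P = 16: Qd = 248 - 16 = 232 and Qs = 7·16 - 72 = 40.
Quantity traded falls to 40. At Q = 40 the demand price is 248 - 40 = 208 and the supply price is (72 + 40)/7 = 16.
Deadweight loss = ½ · (208 - 16) · (208 - 40) = ½ · 192 · 168 = 16128.

16128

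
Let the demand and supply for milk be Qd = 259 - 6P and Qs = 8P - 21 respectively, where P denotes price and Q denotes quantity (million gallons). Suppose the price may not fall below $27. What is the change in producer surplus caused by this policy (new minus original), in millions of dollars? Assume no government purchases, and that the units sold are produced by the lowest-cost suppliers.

Setting quantity demanded equal to quantity supplied, 259 - 6P = 8P - 21, gives P* = 20 and Q* = 139.
Since 27 > 20, the floor is binding.
At P = 27: Qd = 259 - 6·27 = 97 and Qs = 8·27 - 21 = 195.
Producer surplus without the control is ½ · (20 - 2.625) · 139 = 1207.5625.
With the floor, 97 units are sold at 27. The supply price at Q = 97 is 14.75, so PS = ½ · [(27 - 2.625) + (27 - 14.75)] · 97 = 1776.3125.
Change in producer surplus = 1776.3125 - 1207.5625 = 568.75.

568.75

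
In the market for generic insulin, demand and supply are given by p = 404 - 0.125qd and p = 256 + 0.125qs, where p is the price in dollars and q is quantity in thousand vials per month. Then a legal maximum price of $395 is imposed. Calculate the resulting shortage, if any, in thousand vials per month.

0

Rearranging demand gives qd = 3232 - 8p; rearranging supply gives qs = 8p - 2048. Equilibrium: 3232 - 8p = 8p - 2048, so 5280 = 16p and p* = 330, q* = 592.
Since 395 is above p* = 330, the ceiling does not bind and the free-market outcome prevails.
Since the control does not bind, there is no shortage.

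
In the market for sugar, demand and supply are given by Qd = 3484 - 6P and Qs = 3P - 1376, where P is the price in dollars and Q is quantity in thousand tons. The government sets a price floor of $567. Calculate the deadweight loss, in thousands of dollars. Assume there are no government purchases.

6561

In a free market, 3484 - 6P = 3P - 1376 gives the equilibrium P* = 540, Q* = 244.
Because the floor (567) lies above the market-clearing price, it is binding.
At P = 567: Qd = 3484 - 6·567 = 82 and Qs = 3·567 - 1376 = 325.
Quantity traded falls to 82. At Q = 82 the demand price is (3484 - 82)/6 = 567 and the supply price is (1376 + 82)/3 = 486.
Deadweight loss = ½ · (567 - 486) · (244 - 82) = ½ · 81 · 162 = 6561.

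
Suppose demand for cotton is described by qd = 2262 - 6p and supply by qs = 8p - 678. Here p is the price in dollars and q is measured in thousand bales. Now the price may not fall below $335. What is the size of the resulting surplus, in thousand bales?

1750

Setting quantity demanded equal to quantity supplied, 2262 - 6p = 8p - 678, gives p* = 210 and q* = 1002.
Because the floor (335) lies above the market-clearing price, it is binding.
At p = 335: qd = 2262 - 6·335 = 252 and qs = 8·335 - 678 = 2002.
Surplus = qs - qd = 2002 - 252 = 1750.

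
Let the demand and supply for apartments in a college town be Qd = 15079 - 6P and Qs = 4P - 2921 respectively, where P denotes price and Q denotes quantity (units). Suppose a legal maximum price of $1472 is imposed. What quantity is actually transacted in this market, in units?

2967

Equilibrium: 15079 - 6P = 4P - 2921, so 18000 = 10P and P* = 1800, Q* = 4279.
The ceiling of 1472 is below the equilibrium price 1800, so it binds.
At P = 1472: Qd = 15079 - 6·1472 = 6247 and Qs = 4·1472 - 2921 = 2967.
The quantity actually transacted is the short side, supply: 2967.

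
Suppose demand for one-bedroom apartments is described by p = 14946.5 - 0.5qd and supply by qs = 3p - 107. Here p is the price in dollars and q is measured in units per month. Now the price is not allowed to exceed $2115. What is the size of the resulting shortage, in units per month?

19425

Rearranging demand gives qd = 29893 - 2p. Equilibrium: 29893 - 2p = 3p - 107, so 30000 = 5p and p* = 6000, q* = 17893.
The ceiling of 2115 is below the equilibrium price 6000, so it binds.
At p = 2115: qd = 29893 - 2·2115 = 25663 and qs = 3·2115 - 107 = 6238.
Shortage = qd - qs = 25663 - 6238 = 19425.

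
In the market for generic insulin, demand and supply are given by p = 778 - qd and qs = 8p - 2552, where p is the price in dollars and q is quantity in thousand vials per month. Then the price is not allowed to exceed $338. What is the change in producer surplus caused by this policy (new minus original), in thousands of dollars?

-8960

Rearranging demand gives qd = 778 - p. Setting quantity demanded equal to quantity supplied, 778 - p = 8p - 2552, gives p* = 370 and q* = 408.
Because the ceiling (338) lies below the market-clearing price, it is binding.
At p = 338: qd = 778 - 338 = 440 and qs = 8·338 - 2552 = 152.
Producer surplus without the control is ½ · (370 - 319) · 408 = 10404.
With the ceiling, producers sell 152 units at 338, so PS = ½ · (338 - 319) · 152 = 1444.
Change in producer surplus = 1444 - 10404 = -8960.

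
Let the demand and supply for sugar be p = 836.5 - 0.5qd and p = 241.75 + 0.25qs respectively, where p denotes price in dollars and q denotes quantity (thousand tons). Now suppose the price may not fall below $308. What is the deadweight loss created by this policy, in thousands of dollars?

Rearranging demand gives qd = 1673 - 2p; rearranging supply gives qs = 4p - 967. In a free market, 1673 - 2p = 4p - 967 gives the equilibrium p* = 440, q* = 793.
The floor of 308 is below the equilibrium price 440, so it is not binding; the market clears at p* = 440, q* = 793.
Since the control does not bind, no trades are prevented and deadweight loss is zero.

0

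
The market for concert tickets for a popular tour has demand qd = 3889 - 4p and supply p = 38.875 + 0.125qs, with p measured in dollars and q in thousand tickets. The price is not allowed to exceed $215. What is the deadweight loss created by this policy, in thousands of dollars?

218700

Rearranging supply gives qs = 8p - 311. Equilibrium: 3889 - 4p = 8p - 311, so 4200 = 12p and p* = 350, q* = 2489.
The ceiling of 215 is below the equilibrium price 350, so it binds.
At p = 215: qd = 3889 - 4·215 = 3029 and qs = 8·215 - 311 = 1409.
Quantity traded falls to 1409. At q = 1409 the demand price is (3889 - 1409)/4 = 620 and the supply price is (311 + 1409)/8 = 215.
Deadweight loss = ½ · (620 - 215) · (2489 - 1409) = ½ · 405 · 1080 = 218700.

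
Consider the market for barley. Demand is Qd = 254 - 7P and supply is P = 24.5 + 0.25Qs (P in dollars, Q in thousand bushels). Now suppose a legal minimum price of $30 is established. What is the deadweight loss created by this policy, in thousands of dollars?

Rearranging supply gives Qs = 4P - 98. Without the control the market clears where 254 - 7P = 4P - 98, i.e. P* = 32 and Q* = 30.
Since 30 is below P* = 32, the floor does not bind and the free-market outcome prevails.
Since the control does not bind, no trades are prevented and deadweight loss is zero.

0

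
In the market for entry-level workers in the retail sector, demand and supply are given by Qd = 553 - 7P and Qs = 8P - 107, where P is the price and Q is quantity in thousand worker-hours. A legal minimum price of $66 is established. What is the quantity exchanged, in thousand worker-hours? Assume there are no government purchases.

91

Without the control the market clears where 553 - 7P = 8P - 107, i.e. P* = 44 and Q* = 245.
Because the floor (66) lies above the market-clearing price, it is binding.
At P = 66: Qd = 553 - 7·66 = 91 and Qs = 8·66 - 107 = 421.
The quantity actually transacted is the short side, demand: 91.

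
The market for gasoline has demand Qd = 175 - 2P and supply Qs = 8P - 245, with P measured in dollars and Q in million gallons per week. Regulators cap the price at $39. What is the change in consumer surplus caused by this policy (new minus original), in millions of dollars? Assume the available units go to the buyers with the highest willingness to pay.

57

In a free market, 175 - 2P = 8P - 245 gives the equilibrium P* = 42, Q* = 91.
Because the ceiling (39) lies below the market-clearing price, it is binding.
At P = 39: Qd = 175 - 2·39 = 97 and Qs = 8·39 - 245 = 67.
Consumer surplus without the control is ½ · (87.5 - 42) · 91 = 2070.25.
With the ceiling, 67 units are sold at 39 (assume they go to the highest-value buyers). The demand price at Q = 67 is 54, so CS = ½ · [(87.5 - 39) + (54 - 39)] · 67 = 2127.25.
Change in consumer surplus = 2127.25 - 2070.25 = 57.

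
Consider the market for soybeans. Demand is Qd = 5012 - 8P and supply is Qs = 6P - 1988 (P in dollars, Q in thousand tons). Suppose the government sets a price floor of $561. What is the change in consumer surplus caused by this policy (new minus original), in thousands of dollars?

In a free market, 5012 - 8P = 6P - 1988 gives the equilibrium P* = 500, Q* = 1012.
Because the floor (561) lies above the market-clearing price, it is binding.
At P = 561: Qd = 5012 - 8·561 = 524 and Qs = 6·561 - 1988 = 1378.
Consumer surplus without the control is ½ · (626.5 - 500) · 1012 = 64009.
With the floor, consumers buy 524 units at 561, so CS = ½ · (626.5 - 561) · 524 = 17161.
Change in consumer surplus = 17161 - 64009 = -46848.

-46848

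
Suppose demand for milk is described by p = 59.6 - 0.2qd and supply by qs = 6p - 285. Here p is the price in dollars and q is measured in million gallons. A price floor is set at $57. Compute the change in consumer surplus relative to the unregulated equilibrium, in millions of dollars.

-92

Rearranging demand gives qd = 298 - 5p. In a free market, 298 - 5p = 6p - 285 gives the equilibrium p* = 53, q* = 33.
The floor of 57 is above the equilibrium price 53, so it binds.
At p = 57: qd = 298 - 5·57 = 13 and qs = 6·57 - 285 = 57.
Consumer surplus without the control is ½ · (59.6 - 53) · 33 = 108.9.
With the floor, consumers buy 13 units at 57, so CS = ½ · (59.6 - 57) · 13 = 16.9.
Change in consumer surplus = 16.9 - 108.9 = -92.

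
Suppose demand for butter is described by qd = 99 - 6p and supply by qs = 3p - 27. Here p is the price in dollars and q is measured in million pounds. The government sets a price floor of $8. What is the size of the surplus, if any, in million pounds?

0

Setting quantity demanded equal to quantity supplied, 99 - 6p = 3p - 27, gives p* = 14 and q* = 15.
The floor of 8 is below the equilibrium price 14, so it is not binding; the market clears at p* = 14, q* = 15.
Since the control does not bind, there is no surplus.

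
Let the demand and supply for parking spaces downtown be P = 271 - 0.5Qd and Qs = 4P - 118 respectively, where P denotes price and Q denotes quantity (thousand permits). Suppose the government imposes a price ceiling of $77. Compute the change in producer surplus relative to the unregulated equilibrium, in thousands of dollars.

-8448

Rearranging demand gives Qd = 542 - 2P. Equilibrium: 542 - 2P = 4P - 118, so 660 = 6P and P* = 110, Q* = 322.
Because the ceiling (77) lies below the market-clearing price, it is binding.
At P = 77: Qd = 542 - 2·77 = 388 and Qs = 4·77 - 118 = 190.
Producer surplus without the control is ½ · (110 - 29.5) · 322 = 12960.5.
With the ceiling, producers sell 190 units at 77, so PS = ½ · (77 - 29.5) · 190 = 4512.5.
Change in producer surplus = 4512.5 - 12960.5 = -8448.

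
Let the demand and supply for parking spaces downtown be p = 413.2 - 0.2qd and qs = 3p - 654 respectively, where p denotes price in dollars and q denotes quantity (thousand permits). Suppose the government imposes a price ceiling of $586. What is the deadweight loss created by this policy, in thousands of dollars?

0

Rearranging demand gives qd = 2066 - 5p. Setting quantity demanded equal to quantity supplied, 2066 - 5p = 3p - 654, gives p* = 340 and q* = 366.
The ceiling of 586 is above the equilibrium price 340, so it is not binding; the market clears at p* = 340, q* = 366.
Since the control does not bind, no trades are prevented and deadweight loss is zero.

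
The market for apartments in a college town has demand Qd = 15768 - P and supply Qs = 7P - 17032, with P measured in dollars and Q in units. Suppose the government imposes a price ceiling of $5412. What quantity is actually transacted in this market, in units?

Equilibrium: 15768 - P = 7P - 17032, so 32800 = 8P and P* = 4100, Q* = 11668.
Since 5412 is above P* = 4100, the ceiling does not bind and the free-market outcome prevails.

11668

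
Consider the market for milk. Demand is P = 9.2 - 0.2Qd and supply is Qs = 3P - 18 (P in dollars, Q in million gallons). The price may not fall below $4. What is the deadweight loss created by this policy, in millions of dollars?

Rearranging demand gives Qd = 46 - 5P. Setting quantity demanded equal to quantity supplied, 46 - 5P = 3P - 18, gives P* = 8 and Q* = 6.
Since 4 is below P* = 8, the floor does not bind and the free-market outcome prevails.
Since the control does not bind, no trades are prevented and deadweight loss is zero.

0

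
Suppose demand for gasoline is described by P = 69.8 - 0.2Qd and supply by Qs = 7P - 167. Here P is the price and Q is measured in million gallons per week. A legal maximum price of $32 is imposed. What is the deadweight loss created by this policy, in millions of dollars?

1016.4

Rearranging demand gives Qd = 349 - 5P. Without the control the market clears where 349 - 5P = 7P - 167, i.e. P* = 43 and Q* = 134.
The ceiling of 32 is below the equilibrium price 43, so it binds.
At P = 32: Qd = 349 - 5·32 = 189 and Qs = 7·32 - 167 = 57.
Quantity traded falls to 57. At Q = 57 the demand price is (349 - 57)/5 = 58.4 and the supply price is (167 + 57)/7 = 32.
Deadweight loss = ½ · (58.4 - 32) · (134 - 57) = ½ · 26.4 · 77 = 1016.4.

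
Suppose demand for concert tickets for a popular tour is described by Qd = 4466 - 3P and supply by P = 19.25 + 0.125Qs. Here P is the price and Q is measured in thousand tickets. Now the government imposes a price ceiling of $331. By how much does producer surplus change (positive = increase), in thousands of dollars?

-253650

Rearranging supply gives Qs = 8P - 154. Equilibrium: 4466 - 3P = 8P - 154, so 4620 = 11P and P* = 420, Q* = 3206.
The ceiling of 331 is below the equilibrium price 420, so it binds.
At P = 331: Qd = 4466 - 3·331 = 3473 and Qs = 8·331 - 154 = 2494.
Producer surplus without the control is ½ · (420 - 19.25) · 3206 = 642402.25.
With the ceiling, producers sell 2494 units at 331, so PS = ½ · (331 - 19.25) · 2494 = 388752.25.
Change in producer surplus = 388752.25 - 642402.25 = -253650.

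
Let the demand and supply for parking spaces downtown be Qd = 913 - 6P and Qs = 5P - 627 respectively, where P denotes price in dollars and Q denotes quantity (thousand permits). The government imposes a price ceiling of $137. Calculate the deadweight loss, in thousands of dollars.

Without the control the market clears where 913 - 6P = 5P - 627, i.e. P* = 140 and Q* = 73.
Since 137 < 140, the ceiling is binding.
At P = 137: Qd = 913 - 6·137 = 91 and Qs = 5·137 - 627 = 58.
Quantity traded falls to 58. At Q = 58 the demand price is (913 - 58)/6 = 142.5 and the supply price is (627 + 58)/5 = 137.
Deadweight loss = ½ · (142.5 - 137) · (73 - 58) = ½ · 5.5 · 15 = 41.25.

41.25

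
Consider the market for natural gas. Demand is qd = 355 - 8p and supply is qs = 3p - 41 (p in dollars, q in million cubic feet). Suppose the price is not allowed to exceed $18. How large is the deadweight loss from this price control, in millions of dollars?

Equilibrium: 355 - 8p = 3p - 41, so 396 = 11p and p* = 36, q* = 67.
Since 18 < 36, the ceiling is binding.
At p = 18: qd = 355 - 8·18 = 211 and qs = 3·18 - 41 = 13.
Quantity traded falls to 13. At q = 13 the demand price is (355 - 13)/8 = 42.75 and the supply price is (41 + 13)/3 = 18.
Deadweight loss = ½ · (42.75 - 18) · (67 - 13) = ½ · 24.75 · 54 = 668.25.

668.25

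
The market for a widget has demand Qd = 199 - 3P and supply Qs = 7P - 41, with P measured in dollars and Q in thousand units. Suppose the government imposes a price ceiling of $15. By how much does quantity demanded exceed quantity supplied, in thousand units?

90

Setting quantity demanded equal to quantity supplied, 199 - 3P = 7P - 41, gives P* = 24 and Q* = 127.
The ceiling of 15 is below the equilibrium price 24, so it binds.
At P = 15: Qd = 199 - 3·15 = 154 and Qs = 7·15 - 41 = 64.
Shortage = Qd - Qs = 154 - 64 = 90.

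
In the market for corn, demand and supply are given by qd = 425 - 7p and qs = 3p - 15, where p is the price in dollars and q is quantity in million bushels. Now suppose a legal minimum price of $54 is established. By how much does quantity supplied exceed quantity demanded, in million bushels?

100

Setting quantity demanded equal to quantity supplied, 425 - 7p = 3p - 15, gives p* = 44 and q* = 117.
Since 54 > 44, the floor is binding.
At p = 54: qd = 425 - 7·54 = 47 and qs = 3·54 - 15 = 147.
Surplus = qs - qd = 147 - 47 = 100.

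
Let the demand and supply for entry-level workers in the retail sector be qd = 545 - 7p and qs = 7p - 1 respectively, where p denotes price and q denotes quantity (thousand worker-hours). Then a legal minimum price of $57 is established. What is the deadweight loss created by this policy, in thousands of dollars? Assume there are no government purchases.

2268

Without the control the market clears where 545 - 7p = 7p - 1, i.e. p* = 39 and q* = 272.
Since 57 > 39, the floor is binding.
At p = 57: qd = 545 - 7·57 = 146 and qs = 7·57 - 1 = 398.
Quantity traded falls to 146. At q = 146 the demand price is (545 - 146)/7 = 57 and the supply price is (1 + 146)/7 = 21.
Deadweight loss = ½ · (57 - 21) · (272 - 146) = ½ · 36 · 126 = 2268.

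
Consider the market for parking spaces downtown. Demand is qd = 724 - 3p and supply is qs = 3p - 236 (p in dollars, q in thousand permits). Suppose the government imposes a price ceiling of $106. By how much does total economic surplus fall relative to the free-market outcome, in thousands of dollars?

8748

Without the control the market clears where 724 - 3p = 3p - 236, i.e. p* = 160 and q* = 244.
Because the ceiling (106) lies below the market-clearing price, it is binding.
At p = 106: qd = 724 - 3·106 = 406 and qs = 3·106 - 236 = 82.
Quantity traded falls to 82. At q = 82 the demand price is (724 - 82)/3 = 214 and the supply price is (236 + 82)/3 = 106.
Deadweight loss = ½ · (214 - 106) · (244 - 82) = ½ · 108 · 162 = 8748.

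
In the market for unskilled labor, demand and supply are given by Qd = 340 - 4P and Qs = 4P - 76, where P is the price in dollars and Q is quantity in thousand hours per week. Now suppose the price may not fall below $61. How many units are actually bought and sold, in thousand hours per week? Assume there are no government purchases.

Setting quantity demanded equal to quantity supplied, 340 - 4P = 4P - 76, gives P* = 52 and Q* = 132.
Because the floor (61) lies above the market-clearing price, it is binding.
At P = 61: Qd = 340 - 4·61 = 96 and Qs = 4·61 - 76 = 168.
The quantity actually transacted is the short side, demand: 96.

96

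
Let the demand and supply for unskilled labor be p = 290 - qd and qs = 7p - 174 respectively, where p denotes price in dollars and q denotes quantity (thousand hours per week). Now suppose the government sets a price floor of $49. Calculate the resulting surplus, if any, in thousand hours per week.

0

Rearranging demand gives qd = 290 - p. Setting quantity demanded equal to quantity supplied, 290 - p = 7p - 174, gives p* = 58 and q* = 232.
Since 49 is below p* = 58, the floor does not bind and the free-market outcome prevails.
Since the control does not bind, there is no surplus.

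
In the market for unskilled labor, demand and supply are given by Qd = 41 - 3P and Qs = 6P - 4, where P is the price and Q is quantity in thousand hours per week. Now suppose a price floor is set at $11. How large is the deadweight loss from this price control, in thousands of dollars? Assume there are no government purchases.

Equilibrium: 41 - 3P = 6P - 4, so 45 = 9P and P* = 5, Q* = 26.
Because the floor (11) lies above the market-clearing price, it is binding.
At P = 11: Qd = 41 - 3·11 = 8 and Qs = 6·11 - 4 = 62.
Quantity traded falls to 8. At Q = 8 the demand price is (41 - 8)/3 = 11 and the supply price is (4 + 8)/6 = 2.
Deadweight loss = ½ · (11 - 2) · (26 - 8) = ½ · 9 · 18 = 81.

81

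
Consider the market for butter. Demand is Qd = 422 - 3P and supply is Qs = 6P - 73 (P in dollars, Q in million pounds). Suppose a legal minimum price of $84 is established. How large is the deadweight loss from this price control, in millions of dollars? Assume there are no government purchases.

Setting quantity demanded equal to quantity supplied, 422 - 3P = 6P - 73, gives P* = 55 and Q* = 257.
Because the floor (84) lies above the market-clearing price, it is binding.
At P = 84: Qd = 422 - 3·84 = 170 and Qs = 6·84 - 73 = 431.
Quantity traded falls to 170. At Q = 170 the demand price is (422 - 170)/3 = 84 and the supply price is (73 + 170)/6 = 40.5.
Deadweight loss = ½ · (84 - 40.5) · (257 - 170) = ½ · 43.5 · 87 = 1892.25.

1892.25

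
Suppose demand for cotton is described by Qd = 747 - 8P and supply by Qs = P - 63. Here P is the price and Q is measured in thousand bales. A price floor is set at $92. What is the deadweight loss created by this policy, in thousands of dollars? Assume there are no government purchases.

144

Setting quantity demanded equal to quantity supplied, 747 - 8P = P - 63, gives P* = 90 and Q* = 27.
Since 92 > 90, the floor is binding.
At P = 92: Qd = 747 - 8·92 = 11 and Qs = 92 - 63 = 29.
Quantity traded falls to 11. At Q = 11 the demand price is (747 - 11)/8 = 92 and the supply price is 63 + 11 = 74.
Deadweight loss = ½ · (92 - 74) · (27 - 11) = ½ · 18 · 16 = 144.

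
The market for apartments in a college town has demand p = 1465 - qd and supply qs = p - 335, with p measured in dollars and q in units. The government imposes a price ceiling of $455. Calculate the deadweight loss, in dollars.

198025

Rearranging demand gives qd = 1465 - p. Without the control the market clears where 1465 - p = p - 335, i.e. p* = 900 and q* = 565.
Since 455 < 900, the ceiling is binding.
At p = 455: qd = 1465 - 455 = 1010 and qs = 455 - 335 = 120.
Quantity traded falls to 120. At q = 120 the demand price is 1465 - 120 = 1345 and the supply price is 335 + 120 = 455.
Deadweight loss = ½ · (1345 - 455) · (565 - 120) = ½ · 890 · 445 = 198025.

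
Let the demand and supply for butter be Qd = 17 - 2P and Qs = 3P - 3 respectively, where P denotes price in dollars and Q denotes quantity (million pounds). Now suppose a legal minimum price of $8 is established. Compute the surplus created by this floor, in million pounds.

20

Setting quantity demanded equal to quantity supplied, 17 - 2P = 3P - 3, gives P* = 4 and Q* = 9.
The floor of 8 is above the equilibrium price 4, so it binds.
At P = 8: Qd = 17 - 2·8 = 1 and Qs = 3·8 - 3 = 21.
Surplus = Qs - Qd = 21 - 1 = 20.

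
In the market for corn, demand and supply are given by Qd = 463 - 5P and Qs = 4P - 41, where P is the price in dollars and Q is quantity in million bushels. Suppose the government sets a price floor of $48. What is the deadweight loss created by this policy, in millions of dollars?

0

Without the control the market clears where 463 - 5P = 4P - 41, i.e. P* = 56 and Q* = 183.
The floor of 48 is below the equilibrium price 56, so it is not binding; the market clears at P* = 56, Q* = 183.
Since the control does not bind, no trades are prevented and deadweight loss is zero.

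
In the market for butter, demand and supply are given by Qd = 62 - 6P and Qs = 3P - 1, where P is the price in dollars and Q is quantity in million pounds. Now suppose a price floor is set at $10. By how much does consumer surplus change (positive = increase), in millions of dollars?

Equilibrium: 62 - 6P = 3P - 1, so 63 = 9P and P* = 7, Q* = 20.
Because the floor (10) lies above the market-clearing price, it is binding.
At P = 10: Qd = 62 - 6·10 = 2 and Qs = 3·10 - 1 = 29.
Consumer surplus without the control is ½ · (31/3 - 7) · 20 = 100/3.
With the floor, consumers buy 2 units at 10, so CS = ½ · (31/3 - 10) · 2 = 1/3.
Change in consumer surplus = 1/3 - 100/3 = -33.

-33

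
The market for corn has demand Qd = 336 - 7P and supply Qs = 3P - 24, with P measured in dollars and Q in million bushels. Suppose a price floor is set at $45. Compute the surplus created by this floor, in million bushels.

90

Setting quantity demanded equal to quantity supplied, 336 - 7P = 3P - 24, gives P* = 36 and Q* = 84.
Because the floor (45) lies above the market-clearing price, it is binding.
At P = 45: Qd = 336 - 7·45 = 21 and Qs = 3·45 - 24 = 111.
Surplus = Qs - Qd = 111 - 21 = 90.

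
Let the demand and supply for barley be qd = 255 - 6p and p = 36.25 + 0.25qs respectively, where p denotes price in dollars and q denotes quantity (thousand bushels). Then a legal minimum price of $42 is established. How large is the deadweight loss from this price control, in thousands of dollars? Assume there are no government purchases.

Rearranging supply gives qs = 4p - 145. In a free market, 255 - 6p = 4p - 145 gives the equilibrium p* = 40, q* = 15.
The floor of 42 is above the equilibrium price 40, so it binds.
At p = 42: qd = 255 - 6·42 = 3 and qs = 4·42 - 145 = 23.
Quantity traded falls to 3. At q = 3 the demand price is (255 - 3)/6 = 42 and the supply price is (145 + 3)/4 = 37.
Deadweight loss = ½ · (42 - 37) · (15 - 3) = ½ · 5 · 12 = 30.

30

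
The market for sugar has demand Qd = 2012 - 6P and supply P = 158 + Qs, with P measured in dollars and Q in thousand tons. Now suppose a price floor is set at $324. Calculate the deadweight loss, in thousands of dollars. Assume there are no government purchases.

Rearranging supply gives Qs = P - 158. Without the control the market clears where 2012 - 6P = P - 158, i.e. P* = 310 and Q* = 152.
The floor of 324 is above the equilibrium price 310, so it binds.
At P = 324: Qd = 2012 - 6·324 = 68 and Qs = 324 - 158 = 166.
Quantity traded falls to 68. At Q = 68 the demand price is (2012 - 68)/6 = 324 and the supply price is 158 + 68 = 226.
Deadweight loss = ½ · (324 - 226) · (152 - 68) = ½ · 98 · 84 = 4116.

4116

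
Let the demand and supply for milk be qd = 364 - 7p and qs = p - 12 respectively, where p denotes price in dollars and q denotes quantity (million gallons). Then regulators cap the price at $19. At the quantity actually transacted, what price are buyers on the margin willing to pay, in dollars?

Without the control the market clears where 364 - 7p = p - 12, i.e. p* = 47 and q* = 35.
Because the ceiling (19) lies below the market-clearing price, it is binding.
At p = 19: qd = 364 - 7·19 = 231 and qs = 19 - 12 = 7.
Only 7 units reach the market. On the demand curve, the marginal buyer's willingness to pay at q = 7 is (364 - 7)/7 = 51.

51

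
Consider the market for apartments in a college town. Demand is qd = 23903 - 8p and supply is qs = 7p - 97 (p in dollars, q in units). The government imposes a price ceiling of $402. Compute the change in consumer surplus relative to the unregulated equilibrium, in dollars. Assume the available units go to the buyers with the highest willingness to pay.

In a free market, 23903 - 8p = 7p - 97 gives the equilibrium p* = 1600, q* = 11103.
The ceiling of 402 is below the equilibrium price 1600, so it binds.
At p = 402: qd = 23903 - 8·402 = 20687 and qs = 7·402 - 97 = 2717.
Consumer surplus without the control is ½ · (2987.875 - 1600) · 11103 = 7704788.0625.
With the ceiling, 2717 units are sold at 402 (assume they go to the highest-value buyers). The demand price at q = 2717 is 2648.25, so CS = ½ · [(2987.875 - 402) + (2648.25 - 402)] · 2717 = 6564441.8125.
Change in consumer surplus = 6564441.8125 - 7704788.0625 = -1140346.25.

-1140346.25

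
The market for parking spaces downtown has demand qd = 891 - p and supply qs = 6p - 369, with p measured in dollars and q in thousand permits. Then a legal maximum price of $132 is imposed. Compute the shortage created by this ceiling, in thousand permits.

336

In a free market, 891 - p = 6p - 369 gives the equilibrium p* = 180, q* = 711.
Because the ceiling (132) lies below the market-clearing price, it is binding.
At p = 132: qd = 891 - 132 = 759 and qs = 6·132 - 369 = 423.
Shortage = qd - qs = 759 - 423 = 336.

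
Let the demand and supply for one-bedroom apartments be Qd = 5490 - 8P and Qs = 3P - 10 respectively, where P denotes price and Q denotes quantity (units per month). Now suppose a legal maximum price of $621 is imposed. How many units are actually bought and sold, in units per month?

1490

Equilibrium: 5490 - 8P = 3P - 10, so 5500 = 11P and P* = 500, Q* = 1490.
Since 621 is above P* = 500, the ceiling does not bind and the free-market outcome prevails.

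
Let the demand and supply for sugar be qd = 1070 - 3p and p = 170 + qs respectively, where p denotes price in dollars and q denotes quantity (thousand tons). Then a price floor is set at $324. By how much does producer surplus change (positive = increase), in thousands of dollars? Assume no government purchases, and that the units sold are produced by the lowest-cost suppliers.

Rearranging supply gives qs = p - 170. In a free market, 1070 - 3p = p - 170 gives the equilibrium p* = 310, q* = 140.
Because the floor (324) lies above the market-clearing price, it is binding.
At p = 324: qd = 1070 - 3·324 = 98 and qs = 324 - 170 = 154.
Producer surplus without the control is ½ · (310 - 170) · 140 = 9800.
With the floor, 98 units are sold at 324. The supply price at q = 98 is 268, so PS = ½ · [(324 - 170) + (324 - 268)] · 98 = 10290.
Change in producer surplus = 10290 - 9800 = 490.

490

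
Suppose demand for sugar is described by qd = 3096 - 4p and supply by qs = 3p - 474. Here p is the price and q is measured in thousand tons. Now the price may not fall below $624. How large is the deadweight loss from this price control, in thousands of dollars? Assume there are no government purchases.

60648

Without the control the market clears where 3096 - 4p = 3p - 474, i.e. p* = 510 and q* = 1056.
Since 624 > 510, the floor is binding.
At p = 624: qd = 3096 - 4·624 = 600 and qs = 3·624 - 474 = 1398.
Quantity traded falls to 600. At q = 600 the demand price is (3096 - 600)/4 = 624 and the supply price is (474 + 600)/3 = 358.
Deadweight loss = ½ · (624 - 358) · (1056 - 600) = ½ · 266 · 456 = 60648.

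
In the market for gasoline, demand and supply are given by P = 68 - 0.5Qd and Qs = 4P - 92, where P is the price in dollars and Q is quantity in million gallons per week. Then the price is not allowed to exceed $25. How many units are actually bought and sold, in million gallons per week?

Rearranging demand gives Qd = 136 - 2P. Setting quantity demanded equal to quantity supplied, 136 - 2P = 4P - 92, gives P* = 38 and Q* = 60.
Since 25 < 38, the ceiling is binding.
At P = 25: Qd = 136 - 2·25 = 86 and Qs = 4·25 - 92 = 8.
The quantity actually transacted is the short side, supply: 8.

8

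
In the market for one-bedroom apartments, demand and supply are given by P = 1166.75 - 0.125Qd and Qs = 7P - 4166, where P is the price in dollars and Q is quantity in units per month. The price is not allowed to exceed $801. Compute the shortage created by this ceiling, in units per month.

Rearranging demand gives Qd = 9334 - 8P. Setting quantity demanded equal to quantity supplied, 9334 - 8P = 7P - 4166, gives P* = 900 and Q* = 2134.
Because the ceiling (801) lies below the market-clearing price, it is binding.
At P = 801: Qd = 9334 - 8·801 = 2926 and Qs = 7·801 - 4166 = 1441.
Shortage = Qd - Qs = 2926 - 1441 = 1485.

1485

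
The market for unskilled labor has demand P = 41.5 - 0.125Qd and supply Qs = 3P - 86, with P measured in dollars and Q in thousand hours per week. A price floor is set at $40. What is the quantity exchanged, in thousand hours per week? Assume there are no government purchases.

Rearranging demand gives Qd = 332 - 8P. In a free market, 332 - 8P = 3P - 86 gives the equilibrium P* = 38, Q* = 28.
The floor of 40 is above the equilibrium price 38, so it binds.
At P = 40: Qd = 332 - 8·40 = 12 and Qs = 3·40 - 86 = 34.
The quantity actually transacted is the short side, demand: 12.

12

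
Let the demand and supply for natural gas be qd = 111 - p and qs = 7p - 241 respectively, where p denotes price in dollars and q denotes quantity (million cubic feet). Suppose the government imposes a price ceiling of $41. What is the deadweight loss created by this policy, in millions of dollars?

252

Setting quantity demanded equal to quantity supplied, 111 - p = 7p - 241, gives p* = 44 and q* = 67.
The ceiling of 41 is below the equilibrium price 44, so it binds.
At p = 41: qd = 111 - 41 = 70 and qs = 7·41 - 241 = 46.
Quantity traded falls to 46. At q = 46 the demand price is 111 - 46 = 65 and the supply price is (241 + 46)/7 = 41.
Deadweight loss = ½ · (65 - 41) · (67 - 46) = ½ · 24 · 21 = 252.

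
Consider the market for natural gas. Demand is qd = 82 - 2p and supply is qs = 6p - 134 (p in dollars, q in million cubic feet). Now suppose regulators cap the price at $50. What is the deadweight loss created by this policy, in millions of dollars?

Without the control the market clears where 82 - 2p = 6p - 134, i.e. p* = 27 and q* = 28.
Since 50 is above p* = 27, the ceiling does not bind and the free-market outcome prevails.
Since the control does not bind, no trades are prevented and deadweight loss is zero.

0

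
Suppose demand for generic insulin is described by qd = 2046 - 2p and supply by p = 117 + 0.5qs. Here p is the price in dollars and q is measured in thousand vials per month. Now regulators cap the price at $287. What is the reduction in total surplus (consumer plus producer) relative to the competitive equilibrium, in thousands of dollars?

160178

Rearranging supply gives qs = 2p - 234. Equilibrium: 2046 - 2p = 2p - 234, so 2280 = 4p and p* = 570, q* = 906.
Because the ceiling (287) lies below the market-clearing price, it is binding.
At p = 287: qd = 2046 - 2·287 = 1472 and qs = 2·287 - 234 = 340.
Quantity traded falls to 340. At q = 340 the demand price is (2046 - 340)/2 = 853 and the supply price is (234 + 340)/2 = 287.
Deadweight loss = ½ · (853 - 287) · (906 - 340) = ½ · 566 · 566 = 160178.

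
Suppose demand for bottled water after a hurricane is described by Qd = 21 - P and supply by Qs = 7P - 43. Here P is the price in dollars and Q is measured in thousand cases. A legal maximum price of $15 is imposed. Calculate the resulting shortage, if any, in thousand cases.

0

Setting quantity demanded equal to quantity supplied, 21 - P = 7P - 43, gives P* = 8 and Q* = 13.
Since 15 is above P* = 8, the ceiling does not bind and the free-market outcome prevails.
Since the control does not bind, there is no shortage.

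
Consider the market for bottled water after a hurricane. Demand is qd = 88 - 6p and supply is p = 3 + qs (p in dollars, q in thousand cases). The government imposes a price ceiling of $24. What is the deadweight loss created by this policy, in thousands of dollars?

Rearranging supply gives qs = p - 3. Equilibrium: 88 - 6p = p - 3, so 91 = 7p and p* = 13, q* = 10.
The ceiling of 24 is above the equilibrium price 13, so it is not binding; the market clears at p* = 13, q* = 10.
Since the control does not bind, no trades are prevented and deadweight loss is zero.

0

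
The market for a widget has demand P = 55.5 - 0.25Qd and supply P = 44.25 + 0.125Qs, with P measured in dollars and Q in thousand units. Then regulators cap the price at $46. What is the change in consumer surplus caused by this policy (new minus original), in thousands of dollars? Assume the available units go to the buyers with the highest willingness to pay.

-4

Rearranging demand gives Qd = 222 - 4P; rearranging supply gives Qs = 8P - 354. In a free market, 222 - 4P = 8P - 354 gives the equilibrium P* = 48, Q* = 30.
Since 46 < 48, the ceiling is binding.
At P = 46: Qd = 222 - 4·46 = 38 and Qs = 8·46 - 354 = 14.
Consumer surplus without the control is ½ · (55.5 - 48) · 30 = 112.5.
With the ceiling, 14 units are sold at 46 (assume they go to the highest-value buyers). The demand price at Q = 14 is 52, so CS = ½ · [(55.5 - 46) + (52 - 46)] · 14 = 108.5.
Change in consumer surplus = 108.5 - 112.5 = -4.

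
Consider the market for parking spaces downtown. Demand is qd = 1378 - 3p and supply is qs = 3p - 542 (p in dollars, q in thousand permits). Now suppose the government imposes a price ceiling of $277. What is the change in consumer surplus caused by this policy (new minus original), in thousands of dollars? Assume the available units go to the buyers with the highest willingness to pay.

9653.5

Setting quantity demanded equal to quantity supplied, 1378 - 3p = 3p - 542, gives p* = 320 and q* = 418.
Since 277 < 320, the ceiling is binding.
At p = 277: qd = 1378 - 3·277 = 547 and qs = 3·277 - 542 = 289.
Consumer surplus without the control is ½ · (1378/3 - 320) · 418 = 87362/3.
With the ceiling, 289 units are sold at 277 (assume they go to the highest-value buyers). The demand price at q = 289 is 363, so CS = ½ · [(1378/3 - 277) + (363 - 277)] · 289 = 232645/6.
Change in consumer surplus = 232645/6 - 87362/3 = 9653.5.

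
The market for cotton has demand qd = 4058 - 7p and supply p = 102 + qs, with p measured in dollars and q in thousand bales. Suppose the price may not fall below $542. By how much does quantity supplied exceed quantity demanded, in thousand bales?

Rearranging supply gives qs = p - 102. Equilibrium: 4058 - 7p = p - 102, so 4160 = 8p and p* = 520, q* = 418.
Because the floor (542) lies above the market-clearing price, it is binding.
At p = 542: qd = 4058 - 7·542 = 264 and qs = 542 - 102 = 440.
Surplus = qs - qd = 440 - 264 = 176.

176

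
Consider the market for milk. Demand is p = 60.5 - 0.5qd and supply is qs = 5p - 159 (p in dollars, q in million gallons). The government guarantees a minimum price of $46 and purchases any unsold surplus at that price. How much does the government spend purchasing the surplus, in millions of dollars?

Rearranging demand gives qd = 121 - 2p. Setting quantity demanded equal to quantity supplied, 121 - 2p = 5p - 159, gives p* = 40 and q* = 41.
Since 46 > 40, the floor is binding.
At p = 46: qd = 121 - 2·46 = 29 and qs = 5·46 - 159 = 71.
Surplus = qs - qd = 42.
Government expenditure = surplus × support price = 42 × 46 = 1932.

1932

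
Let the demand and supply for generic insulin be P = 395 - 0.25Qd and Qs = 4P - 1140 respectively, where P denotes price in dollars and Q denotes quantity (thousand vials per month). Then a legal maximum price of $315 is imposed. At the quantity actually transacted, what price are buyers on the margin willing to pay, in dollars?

Rearranging demand gives Qd = 1580 - 4P. Setting quantity demanded equal to quantity supplied, 1580 - 4P = 4P - 1140, gives P* = 340 and Q* = 220.
The ceiling of 315 is below the equilibrium price 340, so it binds.
At P = 315: Qd = 1580 - 4·315 = 320 and Qs = 4·315 - 1140 = 120.
Only 120 units reach the market. On the demand curve, the marginal buyer's willingness to pay at Q = 120 is (1580 - 120)/4 = 365.

365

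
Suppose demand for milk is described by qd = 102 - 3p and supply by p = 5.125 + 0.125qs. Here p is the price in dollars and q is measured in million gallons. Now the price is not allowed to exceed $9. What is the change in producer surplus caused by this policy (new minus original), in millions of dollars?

-188

Rearranging supply gives qs = 8p - 41. In a free market, 102 - 3p = 8p - 41 gives the equilibrium p* = 13, q* = 63.
The ceiling of 9 is below the equilibrium price 13, so it binds.
At p = 9: qd = 102 - 3·9 = 75 and qs = 8·9 - 41 = 31.
Producer surplus without the control is ½ · (13 - 5.125) · 63 = 248.0625.
With the ceiling, producers sell 31 units at 9, so PS = ½ · (9 - 5.125) · 31 = 60.0625.
Change in producer surplus = 60.0625 - 248.0625 = -188.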